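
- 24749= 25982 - 50731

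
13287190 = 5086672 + 8200518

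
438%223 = 215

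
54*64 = 3456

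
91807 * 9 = 826263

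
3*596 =1788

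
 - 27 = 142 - 169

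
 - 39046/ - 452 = 86 + 87/226=86.38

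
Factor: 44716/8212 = 7^1*1597^1  *  2053^(-1)=11179/2053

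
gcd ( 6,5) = 1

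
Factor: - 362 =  - 2^1*181^1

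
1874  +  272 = 2146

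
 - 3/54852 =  - 1/18284   =  - 0.00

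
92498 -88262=4236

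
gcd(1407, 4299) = 3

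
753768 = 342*2204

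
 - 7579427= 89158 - 7668585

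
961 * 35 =33635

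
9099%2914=357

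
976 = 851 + 125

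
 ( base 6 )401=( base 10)145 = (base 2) 10010001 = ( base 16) 91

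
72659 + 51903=124562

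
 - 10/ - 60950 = 1/6095 =0.00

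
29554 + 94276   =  123830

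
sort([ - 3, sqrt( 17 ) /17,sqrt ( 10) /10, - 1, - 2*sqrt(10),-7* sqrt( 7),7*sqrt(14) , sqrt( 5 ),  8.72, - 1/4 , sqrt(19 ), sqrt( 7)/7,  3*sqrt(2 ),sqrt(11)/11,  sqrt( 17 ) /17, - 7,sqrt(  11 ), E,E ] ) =[ - 7*sqrt(7 ), - 7, - 2*sqrt(10), - 3,  -  1, - 1/4 , sqrt( 17 )/17,sqrt(17 ) /17,sqrt( 11 )/11 , sqrt( 10)/10,  sqrt(7) /7, sqrt(5), E,  E, sqrt(11 ),3 *sqrt(2 ),sqrt(19), 8.72, 7*sqrt( 14 )] 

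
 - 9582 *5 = - 47910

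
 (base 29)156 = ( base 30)132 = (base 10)992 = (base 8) 1740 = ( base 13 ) 5b4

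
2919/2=1459 + 1/2 = 1459.50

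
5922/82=72 + 9/41= 72.22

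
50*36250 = 1812500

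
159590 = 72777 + 86813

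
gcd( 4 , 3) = 1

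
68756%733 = 587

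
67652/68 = 994 + 15/17 = 994.88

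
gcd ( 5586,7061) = 1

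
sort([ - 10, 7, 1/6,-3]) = [ - 10 , - 3, 1/6 , 7] 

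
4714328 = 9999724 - 5285396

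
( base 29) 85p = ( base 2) 1101011110010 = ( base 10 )6898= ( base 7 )26053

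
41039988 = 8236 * 4983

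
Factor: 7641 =3^3 *283^1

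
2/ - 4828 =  - 1+2413/2414 = -0.00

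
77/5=77/5= 15.40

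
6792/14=485 + 1/7 = 485.14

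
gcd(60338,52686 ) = 2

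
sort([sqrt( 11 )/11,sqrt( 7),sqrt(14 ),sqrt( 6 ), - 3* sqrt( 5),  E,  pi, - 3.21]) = [-3*sqrt( 5), - 3.21, sqrt ( 11)/11, sqrt( 6 ), sqrt( 7),E , pi, sqrt (14)] 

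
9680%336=272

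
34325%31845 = 2480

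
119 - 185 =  - 66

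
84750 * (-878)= - 74410500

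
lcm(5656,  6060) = 84840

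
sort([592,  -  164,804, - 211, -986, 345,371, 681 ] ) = [ - 986,-211, - 164,345, 371,592, 681,804]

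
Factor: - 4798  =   - 2^1*2399^1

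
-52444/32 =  -1639 +1/8 = -1638.88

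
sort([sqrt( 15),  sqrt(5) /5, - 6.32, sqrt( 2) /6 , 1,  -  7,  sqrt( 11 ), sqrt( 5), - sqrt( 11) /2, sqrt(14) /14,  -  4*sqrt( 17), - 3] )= [ - 4*sqrt( 17), - 7 , - 6.32, - 3, - sqrt( 11)/2,sqrt( 2)/6 , sqrt ( 14) /14,  sqrt( 5) /5, 1, sqrt( 5),sqrt( 11 ),sqrt( 15 ) ] 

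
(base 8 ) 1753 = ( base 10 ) 1003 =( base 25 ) 1f3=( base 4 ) 33223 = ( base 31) 11b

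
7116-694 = 6422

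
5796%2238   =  1320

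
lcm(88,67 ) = 5896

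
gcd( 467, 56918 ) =1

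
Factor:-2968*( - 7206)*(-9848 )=- 210623193984= - 2^7 * 3^1*7^1  *  53^1*1201^1*1231^1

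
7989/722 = 11 + 47/722 = 11.07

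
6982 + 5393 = 12375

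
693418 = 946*733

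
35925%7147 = 190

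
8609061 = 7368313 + 1240748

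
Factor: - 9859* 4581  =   - 45164079=- 3^2  *509^1*9859^1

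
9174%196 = 158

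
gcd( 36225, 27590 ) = 5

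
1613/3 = 1613/3 = 537.67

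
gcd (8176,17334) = 2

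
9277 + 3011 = 12288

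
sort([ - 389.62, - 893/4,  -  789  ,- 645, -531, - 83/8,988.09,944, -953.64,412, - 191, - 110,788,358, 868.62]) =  [ - 953.64,-789, - 645,-531, - 389.62, - 893/4 ,-191, - 110, - 83/8, 358,412, 788,868.62,944,  988.09] 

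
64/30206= 32/15103 =0.00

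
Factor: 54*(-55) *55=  - 163350= -2^1*3^3*5^2*  11^2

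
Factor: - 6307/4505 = - 7/5 = - 5^( - 1)*7^1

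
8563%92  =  7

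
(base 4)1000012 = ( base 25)6e2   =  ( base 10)4102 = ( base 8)10006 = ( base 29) 4PD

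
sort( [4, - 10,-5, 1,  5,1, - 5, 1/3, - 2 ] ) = [ - 10,  -  5, - 5, - 2, 1/3, 1, 1, 4, 5]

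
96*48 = 4608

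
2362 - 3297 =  -935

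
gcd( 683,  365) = 1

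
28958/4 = 7239 + 1/2 = 7239.50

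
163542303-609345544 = -445803241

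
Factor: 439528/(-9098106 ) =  - 219764/4549053 = - 2^2 * 3^ ( -1 )*139^(-1)*10909^( - 1 ) * 54941^1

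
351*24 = 8424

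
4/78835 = 4/78835 = 0.00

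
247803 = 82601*3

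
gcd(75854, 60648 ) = 2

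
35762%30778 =4984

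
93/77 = 93/77 = 1.21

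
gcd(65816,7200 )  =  8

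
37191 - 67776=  - 30585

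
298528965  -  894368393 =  - 595839428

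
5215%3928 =1287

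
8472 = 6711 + 1761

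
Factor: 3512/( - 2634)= -4/3 = - 2^2*3^( - 1)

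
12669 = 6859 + 5810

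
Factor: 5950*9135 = 2^1 * 3^2*5^3 * 7^2*17^1*29^1 = 54353250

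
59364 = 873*68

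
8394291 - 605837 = 7788454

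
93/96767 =93/96767 = 0.00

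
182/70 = 13/5= 2.60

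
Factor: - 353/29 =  - 29^( - 1)*353^1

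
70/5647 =70/5647  =  0.01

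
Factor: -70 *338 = -2^2*5^1*7^1*13^2  =  - 23660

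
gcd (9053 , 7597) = 1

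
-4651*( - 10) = 46510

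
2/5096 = 1/2548 = 0.00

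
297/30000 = 99/10000 = 0.01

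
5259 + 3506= 8765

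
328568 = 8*41071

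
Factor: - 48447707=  - 7^1*11^1*269^1*2339^1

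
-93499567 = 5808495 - 99308062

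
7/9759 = 7/9759 = 0.00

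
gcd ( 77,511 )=7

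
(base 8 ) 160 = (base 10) 112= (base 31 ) 3j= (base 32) 3G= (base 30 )3M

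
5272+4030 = 9302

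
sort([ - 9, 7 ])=[ - 9,7]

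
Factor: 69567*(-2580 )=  - 179482860= - 2^2*3^2*5^1*43^1*23189^1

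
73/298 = 73/298 = 0.24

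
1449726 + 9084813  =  10534539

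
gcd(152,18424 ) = 8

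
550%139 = 133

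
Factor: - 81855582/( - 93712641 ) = 27285194/31237547 = 2^1*11^( - 1 )*109^( - 1)*137^1*26053^( - 1 ) *99581^1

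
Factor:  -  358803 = - 3^3 * 97^1 * 137^1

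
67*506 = 33902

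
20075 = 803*25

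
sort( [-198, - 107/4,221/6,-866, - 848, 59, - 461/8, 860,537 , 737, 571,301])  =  [- 866 , - 848, - 198, - 461/8,  -  107/4,  221/6,59 , 301,537, 571 , 737 , 860 ]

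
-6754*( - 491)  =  3316214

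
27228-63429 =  - 36201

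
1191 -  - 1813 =3004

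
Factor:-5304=  -  2^3*3^1* 13^1*17^1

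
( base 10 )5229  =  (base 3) 21011200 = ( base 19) E94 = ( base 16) 146D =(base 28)6il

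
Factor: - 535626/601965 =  - 218/245  =  -  2^1*5^( - 1 )*7^( - 2 )*109^1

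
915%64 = 19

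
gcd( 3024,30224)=16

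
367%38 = 25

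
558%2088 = 558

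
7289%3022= 1245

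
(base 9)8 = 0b1000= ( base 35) 8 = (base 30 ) 8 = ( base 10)8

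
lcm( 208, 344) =8944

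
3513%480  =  153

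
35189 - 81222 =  - 46033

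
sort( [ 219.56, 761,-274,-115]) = [ - 274 , - 115,219.56,761]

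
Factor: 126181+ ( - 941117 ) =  - 2^3*23^1 *43^1 * 103^1 = -  814936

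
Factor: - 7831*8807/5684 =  - 68967617/5684 = - 2^( - 2)*7^ ( - 2)*29^( - 1) * 41^1*191^1*8807^1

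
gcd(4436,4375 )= 1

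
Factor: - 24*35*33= - 27720 = -  2^3*3^2*5^1*7^1*11^1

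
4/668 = 1/167= 0.01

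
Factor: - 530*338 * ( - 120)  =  2^5 *3^1 * 5^2*13^2*53^1 = 21496800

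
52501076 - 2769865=49731211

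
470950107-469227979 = 1722128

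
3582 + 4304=7886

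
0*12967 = 0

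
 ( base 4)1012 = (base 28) 2E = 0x46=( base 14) 50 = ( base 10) 70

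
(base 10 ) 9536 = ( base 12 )5628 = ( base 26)E2K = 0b10010101000000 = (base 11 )718A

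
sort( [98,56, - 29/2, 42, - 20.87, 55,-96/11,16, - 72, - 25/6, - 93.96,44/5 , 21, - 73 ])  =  [ - 93.96, - 73, - 72, - 20.87,  -  29/2,-96/11, - 25/6,44/5, 16, 21, 42, 55,  56,  98]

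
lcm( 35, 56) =280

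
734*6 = 4404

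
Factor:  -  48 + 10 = - 38 = -2^1 * 19^1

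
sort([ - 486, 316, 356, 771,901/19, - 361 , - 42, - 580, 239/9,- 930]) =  [ - 930, - 580, - 486, - 361 , - 42,239/9, 901/19,  316,356,771] 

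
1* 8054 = 8054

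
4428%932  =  700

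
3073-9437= - 6364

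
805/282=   2 + 241/282  =  2.85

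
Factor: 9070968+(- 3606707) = 11^1*383^1*1297^1 = 5464261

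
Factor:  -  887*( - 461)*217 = 7^1*31^1*461^1*887^1   =  88732819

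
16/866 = 8/433 =0.02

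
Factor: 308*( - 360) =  - 110880 = - 2^5*3^2*5^1*7^1*11^1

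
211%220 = 211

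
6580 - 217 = 6363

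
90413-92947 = -2534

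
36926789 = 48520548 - 11593759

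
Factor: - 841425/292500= - 863/300=- 2^( - 2 ) *3^ ( - 1 )*5^( - 2 )* 863^1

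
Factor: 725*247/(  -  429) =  - 13775/33 = - 3^( - 1)*5^2*11^( - 1)*19^1*29^1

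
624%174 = 102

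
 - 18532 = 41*( - 452)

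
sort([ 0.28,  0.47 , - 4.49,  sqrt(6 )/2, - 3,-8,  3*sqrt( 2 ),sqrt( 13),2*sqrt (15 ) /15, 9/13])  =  [ - 8, -4.49 , - 3,0.28,0.47,2*sqrt(15)/15, 9/13 , sqrt(6 )/2,sqrt(13),  3*sqrt ( 2 ) ]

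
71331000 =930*76700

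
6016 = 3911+2105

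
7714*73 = 563122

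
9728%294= 26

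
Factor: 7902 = 2^1*3^2*439^1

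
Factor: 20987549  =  11^1*67^1 * 28477^1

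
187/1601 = 187/1601 = 0.12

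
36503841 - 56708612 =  - 20204771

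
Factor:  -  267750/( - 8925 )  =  2^1 * 3^1*5^1 = 30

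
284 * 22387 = 6357908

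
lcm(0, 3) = 0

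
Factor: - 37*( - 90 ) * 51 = 2^1*3^3*5^1*17^1*37^1 = 169830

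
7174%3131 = 912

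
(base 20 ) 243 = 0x373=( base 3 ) 1012201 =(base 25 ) 1A8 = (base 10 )883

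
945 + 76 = 1021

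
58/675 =58/675 =0.09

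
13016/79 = 13016/79 = 164.76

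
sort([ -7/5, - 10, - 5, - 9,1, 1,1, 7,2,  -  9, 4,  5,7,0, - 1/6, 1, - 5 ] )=[ - 10, - 9, - 9, - 5, - 5 , - 7/5, - 1/6, 0, 1,1, 1, 1, 2 , 4, 5,7,7]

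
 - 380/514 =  - 190/257 = - 0.74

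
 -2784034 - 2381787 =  - 5165821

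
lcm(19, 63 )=1197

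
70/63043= 70/63043=0.00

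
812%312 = 188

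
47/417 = 47/417 = 0.11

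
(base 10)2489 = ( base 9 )3365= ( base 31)2I9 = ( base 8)4671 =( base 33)29e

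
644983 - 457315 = 187668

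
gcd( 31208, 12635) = 1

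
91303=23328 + 67975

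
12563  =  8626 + 3937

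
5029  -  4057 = 972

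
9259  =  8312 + 947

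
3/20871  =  1/6957 = 0.00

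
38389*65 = 2495285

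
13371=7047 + 6324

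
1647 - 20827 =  - 19180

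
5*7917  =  39585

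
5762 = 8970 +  - 3208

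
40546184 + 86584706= 127130890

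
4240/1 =4240 =4240.00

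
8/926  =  4/463 =0.01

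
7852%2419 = 595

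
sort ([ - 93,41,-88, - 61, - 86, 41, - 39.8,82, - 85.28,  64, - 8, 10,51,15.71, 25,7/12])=[  -  93,-88,  -  86, -85.28,-61,-39.8 , - 8,7/12,10,15.71,25,41,41,  51, 64,82]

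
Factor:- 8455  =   - 5^1 *19^1*89^1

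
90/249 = 30/83 = 0.36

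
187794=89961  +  97833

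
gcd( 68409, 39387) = 2073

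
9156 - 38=9118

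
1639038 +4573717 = 6212755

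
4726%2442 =2284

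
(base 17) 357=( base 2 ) 1110111111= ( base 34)S7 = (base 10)959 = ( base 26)1an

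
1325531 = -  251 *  ( - 5281 )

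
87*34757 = 3023859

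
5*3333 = 16665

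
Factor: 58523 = 43^1*1361^1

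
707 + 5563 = 6270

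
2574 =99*26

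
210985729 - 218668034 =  - 7682305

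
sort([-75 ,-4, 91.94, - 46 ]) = [ - 75,-46,-4,91.94] 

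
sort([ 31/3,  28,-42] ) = [- 42, 31/3,  28 ]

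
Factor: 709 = 709^1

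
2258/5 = 451+ 3/5 = 451.60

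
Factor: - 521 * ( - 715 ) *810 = 301737150= 2^1*3^4*5^2*11^1*13^1*521^1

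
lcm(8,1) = 8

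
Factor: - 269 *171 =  - 3^2*19^1* 269^1 = - 45999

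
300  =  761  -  461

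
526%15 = 1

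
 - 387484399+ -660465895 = -1047950294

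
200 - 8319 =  - 8119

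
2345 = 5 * 469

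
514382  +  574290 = 1088672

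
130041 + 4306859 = 4436900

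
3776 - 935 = 2841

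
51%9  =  6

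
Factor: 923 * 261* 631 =3^2*13^1* 29^1*71^1*631^1= 152009793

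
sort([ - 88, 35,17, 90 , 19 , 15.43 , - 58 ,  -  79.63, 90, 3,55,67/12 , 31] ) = [ - 88, - 79.63, - 58, 3,  67/12, 15.43, 17,19, 31, 35,55 , 90, 90] 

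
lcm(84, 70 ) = 420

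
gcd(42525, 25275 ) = 75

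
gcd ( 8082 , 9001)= 1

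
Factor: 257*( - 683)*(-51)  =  8952081= 3^1*17^1*257^1*683^1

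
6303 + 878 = 7181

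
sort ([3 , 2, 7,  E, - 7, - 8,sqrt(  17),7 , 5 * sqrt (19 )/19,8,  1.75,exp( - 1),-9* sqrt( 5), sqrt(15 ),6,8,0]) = [ - 9*sqrt(5), - 8, - 7, 0,  exp(-1) , 5*sqrt( 19) /19,1.75,2, E, 3,  sqrt( 15) , sqrt(17),6, 7,  7, 8,  8] 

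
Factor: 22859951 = 17^1*211^1*6373^1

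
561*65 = 36465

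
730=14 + 716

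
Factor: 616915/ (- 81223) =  - 5^1*13^1*9491^1*81223^(- 1 )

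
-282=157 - 439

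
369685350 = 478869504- 109184154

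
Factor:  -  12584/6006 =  - 44/21= -  2^2 * 3^ (-1 )*7^( - 1 )*11^1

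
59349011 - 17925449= 41423562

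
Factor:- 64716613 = -13^1 * 433^1*11497^1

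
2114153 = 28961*73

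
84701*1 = 84701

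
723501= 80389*9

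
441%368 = 73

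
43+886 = 929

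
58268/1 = 58268 = 58268.00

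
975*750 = 731250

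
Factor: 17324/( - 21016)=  - 2^( - 1)*37^ ( - 1 )*61^1= - 61/74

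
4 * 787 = 3148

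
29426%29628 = 29426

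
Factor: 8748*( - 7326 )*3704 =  - 2^6* 3^9*11^1*37^1*463^1 = - 237381388992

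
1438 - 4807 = -3369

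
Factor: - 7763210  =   - 2^1*5^1*7^1*13^1*19^1*449^1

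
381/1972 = 381/1972=0.19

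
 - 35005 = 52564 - 87569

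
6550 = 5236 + 1314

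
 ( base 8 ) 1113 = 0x24B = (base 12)40b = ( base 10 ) 587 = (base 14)2dd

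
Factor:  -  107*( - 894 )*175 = 16740150 = 2^1*3^1*5^2*7^1*107^1* 149^1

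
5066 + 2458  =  7524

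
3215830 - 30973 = 3184857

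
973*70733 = 68823209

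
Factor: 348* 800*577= 160636800  =  2^7 * 3^1 * 5^2 * 29^1*577^1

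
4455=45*99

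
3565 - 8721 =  - 5156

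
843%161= 38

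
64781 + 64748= 129529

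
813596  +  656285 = 1469881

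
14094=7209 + 6885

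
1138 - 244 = 894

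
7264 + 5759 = 13023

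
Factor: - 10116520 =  - 2^3 *5^1*252913^1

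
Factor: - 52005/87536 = -2^(-4 )*3^1 * 5^1*3467^1*5471^(-1) 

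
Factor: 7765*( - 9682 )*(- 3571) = 268470386830 = 2^1*5^1*47^1*103^1*1553^1*3571^1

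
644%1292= 644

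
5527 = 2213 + 3314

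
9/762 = 3/254 = 0.01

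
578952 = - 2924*( - 198) 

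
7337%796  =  173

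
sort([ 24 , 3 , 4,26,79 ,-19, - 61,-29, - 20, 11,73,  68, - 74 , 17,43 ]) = [-74, - 61,-29, - 20 , - 19, 3, 4,11 , 17,24, 26 , 43,68,73 , 79]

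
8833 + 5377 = 14210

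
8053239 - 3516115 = 4537124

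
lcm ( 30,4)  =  60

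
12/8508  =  1/709 = 0.00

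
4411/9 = 490 + 1/9 = 490.11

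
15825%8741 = 7084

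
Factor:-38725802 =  - 2^1*19362901^1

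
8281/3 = 2760 +1/3 = 2760.33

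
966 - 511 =455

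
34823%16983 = 857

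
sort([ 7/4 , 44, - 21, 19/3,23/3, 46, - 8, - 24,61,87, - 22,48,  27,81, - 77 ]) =[  -  77, - 24,  -  22, - 21, - 8,7/4, 19/3, 23/3, 27, 44,46,48,61,81, 87]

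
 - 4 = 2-6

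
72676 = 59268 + 13408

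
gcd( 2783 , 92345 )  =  253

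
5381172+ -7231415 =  - 1850243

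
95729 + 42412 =138141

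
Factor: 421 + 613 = 2^1 *11^1*47^1 = 1034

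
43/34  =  43/34 = 1.26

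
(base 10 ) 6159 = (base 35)50y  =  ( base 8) 14017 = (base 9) 8403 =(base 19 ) h13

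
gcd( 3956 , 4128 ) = 172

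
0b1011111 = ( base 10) 95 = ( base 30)35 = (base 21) 4B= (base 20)4f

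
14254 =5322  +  8932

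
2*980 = 1960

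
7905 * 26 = 205530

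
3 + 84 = 87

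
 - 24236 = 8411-32647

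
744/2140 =186/535 = 0.35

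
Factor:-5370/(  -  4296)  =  2^(-2 )*5^1 = 5/4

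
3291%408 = 27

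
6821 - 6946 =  - 125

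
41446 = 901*46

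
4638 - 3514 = 1124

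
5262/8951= 5262/8951  =  0.59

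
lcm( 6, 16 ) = 48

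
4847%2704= 2143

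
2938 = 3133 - 195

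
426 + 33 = 459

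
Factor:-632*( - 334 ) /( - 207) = - 211088/207 = - 2^4 * 3^(- 2)*23^(  -  1 )*79^1*167^1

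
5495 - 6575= - 1080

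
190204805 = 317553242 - 127348437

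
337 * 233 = 78521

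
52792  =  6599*8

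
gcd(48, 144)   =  48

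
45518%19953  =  5612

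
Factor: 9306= 2^1 * 3^2 * 11^1*47^1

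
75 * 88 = 6600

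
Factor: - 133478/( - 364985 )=2^1*5^( - 1) * 66739^1*72997^( - 1)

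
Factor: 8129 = 11^1 * 739^1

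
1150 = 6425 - 5275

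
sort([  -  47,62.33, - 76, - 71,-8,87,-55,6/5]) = [-76, - 71,-55, - 47, - 8,6/5,62.33, 87]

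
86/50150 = 43/25075 = 0.00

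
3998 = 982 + 3016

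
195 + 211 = 406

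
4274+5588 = 9862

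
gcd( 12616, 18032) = 8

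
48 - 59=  - 11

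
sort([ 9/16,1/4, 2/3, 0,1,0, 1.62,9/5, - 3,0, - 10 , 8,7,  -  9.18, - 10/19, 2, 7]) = [ - 10, - 9.18,-3, - 10/19,0,0,0,1/4,  9/16,2/3, 1,1.62, 9/5,2, 7,7,8]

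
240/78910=24/7891=0.00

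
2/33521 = 2/33521 = 0.00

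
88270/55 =1604 + 10/11 = 1604.91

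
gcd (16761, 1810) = 1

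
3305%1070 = 95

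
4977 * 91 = 452907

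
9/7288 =9/7288  =  0.00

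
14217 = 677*21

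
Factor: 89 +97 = 2^1*3^1*31^1 = 186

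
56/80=7/10 = 0.70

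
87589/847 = 87589/847= 103.41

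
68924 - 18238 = 50686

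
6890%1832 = 1394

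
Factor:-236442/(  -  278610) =5^ ( - 1)*37^(-1)*157^1 = 157/185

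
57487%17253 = 5728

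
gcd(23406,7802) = 7802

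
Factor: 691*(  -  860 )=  - 2^2 * 5^1*43^1 * 691^1 = -  594260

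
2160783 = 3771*573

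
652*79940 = 52120880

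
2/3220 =1/1610 = 0.00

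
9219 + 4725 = 13944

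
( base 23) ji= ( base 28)G7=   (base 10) 455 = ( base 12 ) 31b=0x1C7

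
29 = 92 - 63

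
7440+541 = 7981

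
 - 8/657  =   - 8/657 = - 0.01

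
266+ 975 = 1241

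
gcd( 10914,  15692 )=2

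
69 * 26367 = 1819323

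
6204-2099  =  4105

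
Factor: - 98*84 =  - 8232 = - 2^3 * 3^1*7^3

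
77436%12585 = 1926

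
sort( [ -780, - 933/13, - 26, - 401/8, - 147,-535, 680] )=[ - 780, - 535, - 147, - 933/13, - 401/8 ,-26, 680 ]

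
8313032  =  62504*133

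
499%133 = 100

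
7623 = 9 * 847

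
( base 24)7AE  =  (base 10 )4286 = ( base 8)10276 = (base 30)4MQ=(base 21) 9F2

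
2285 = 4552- 2267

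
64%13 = 12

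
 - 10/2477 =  - 1+2467/2477 = - 0.00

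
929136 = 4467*208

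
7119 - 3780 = 3339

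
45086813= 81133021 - 36046208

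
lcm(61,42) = 2562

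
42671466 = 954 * 44729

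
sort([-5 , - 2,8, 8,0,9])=[-5,  -  2 , 0,8,  8, 9 ]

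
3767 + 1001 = 4768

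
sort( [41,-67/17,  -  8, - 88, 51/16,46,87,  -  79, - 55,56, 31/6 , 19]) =[ - 88 , - 79, - 55,  -  8, - 67/17,51/16 , 31/6,19, 41, 46, 56, 87]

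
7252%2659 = 1934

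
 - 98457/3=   -  32819 = - 32819.00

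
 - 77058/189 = -2854/7 = -  407.71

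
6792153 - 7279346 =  - 487193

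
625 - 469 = 156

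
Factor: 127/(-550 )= - 2^( - 1 ) * 5^( - 2) * 11^( - 1) * 127^1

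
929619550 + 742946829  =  1672566379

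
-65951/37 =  - 1783+ 20/37 =- 1782.46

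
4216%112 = 72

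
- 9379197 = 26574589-35953786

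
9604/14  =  686 = 686.00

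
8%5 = 3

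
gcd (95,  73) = 1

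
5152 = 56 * 92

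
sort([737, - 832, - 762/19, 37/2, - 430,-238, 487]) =[ - 832,-430, - 238, - 762/19,37/2, 487,737] 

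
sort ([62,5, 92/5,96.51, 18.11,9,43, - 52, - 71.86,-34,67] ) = [ - 71.86, - 52,-34,5,9,18.11, 92/5,43, 62,67, 96.51 ]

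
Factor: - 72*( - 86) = 6192= 2^4*3^2*43^1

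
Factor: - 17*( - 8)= 136 = 2^3*17^1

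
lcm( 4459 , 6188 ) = 303212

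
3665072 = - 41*( - 89392)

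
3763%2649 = 1114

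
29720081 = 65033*457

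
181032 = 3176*57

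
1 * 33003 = 33003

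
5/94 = 5/94 = 0.05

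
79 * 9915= 783285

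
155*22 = 3410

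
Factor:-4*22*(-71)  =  2^3*11^1 * 71^1 = 6248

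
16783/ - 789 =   -  16783/789 = - 21.27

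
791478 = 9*87942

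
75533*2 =151066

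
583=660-77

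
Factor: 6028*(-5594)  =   - 2^3*11^1*137^1*2797^1  =  - 33720632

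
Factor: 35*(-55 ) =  - 5^2*7^1 * 11^1 = - 1925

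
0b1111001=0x79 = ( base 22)5b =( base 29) 45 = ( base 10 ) 121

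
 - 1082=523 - 1605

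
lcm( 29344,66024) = 264096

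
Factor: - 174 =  - 2^1*3^1 *29^1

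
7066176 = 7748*912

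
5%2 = 1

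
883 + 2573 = 3456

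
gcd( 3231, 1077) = 1077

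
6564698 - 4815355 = 1749343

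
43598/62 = 21799/31=703.19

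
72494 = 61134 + 11360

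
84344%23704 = 13232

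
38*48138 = 1829244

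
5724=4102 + 1622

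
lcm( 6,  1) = 6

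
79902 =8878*9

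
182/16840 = 91/8420 = 0.01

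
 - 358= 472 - 830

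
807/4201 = 807/4201 = 0.19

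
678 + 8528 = 9206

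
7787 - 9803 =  - 2016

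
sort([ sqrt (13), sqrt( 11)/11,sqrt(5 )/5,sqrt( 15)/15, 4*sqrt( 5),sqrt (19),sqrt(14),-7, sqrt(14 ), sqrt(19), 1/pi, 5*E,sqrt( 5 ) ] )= [ - 7, sqrt( 15 )/15,  sqrt( 11 ) /11, 1/pi, sqrt( 5)/5,sqrt( 5), sqrt( 13 ), sqrt(14), sqrt( 14), sqrt( 19), sqrt( 19),4*sqrt ( 5),5*E ] 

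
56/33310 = 28/16655 = 0.00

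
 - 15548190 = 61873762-77421952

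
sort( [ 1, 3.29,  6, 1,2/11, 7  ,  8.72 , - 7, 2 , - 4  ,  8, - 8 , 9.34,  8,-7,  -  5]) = [ - 8,-7, - 7, - 5, - 4,2/11, 1 , 1, 2, 3.29, 6,7,  8, 8, 8.72,9.34 ] 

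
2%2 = 0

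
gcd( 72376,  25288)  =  872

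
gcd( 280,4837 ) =7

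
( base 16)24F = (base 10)591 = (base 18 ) 1ef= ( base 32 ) IF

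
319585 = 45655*7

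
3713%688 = 273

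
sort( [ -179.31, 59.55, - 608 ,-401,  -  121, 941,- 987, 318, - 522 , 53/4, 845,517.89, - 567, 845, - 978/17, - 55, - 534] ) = [ - 987, - 608, - 567, - 534,-522 , - 401, - 179.31, - 121, - 978/17, - 55, 53/4 , 59.55, 318,517.89, 845, 845,941] 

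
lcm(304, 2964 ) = 11856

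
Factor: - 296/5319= - 2^3*3^( - 3)*37^1*197^( - 1)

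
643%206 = 25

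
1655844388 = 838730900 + 817113488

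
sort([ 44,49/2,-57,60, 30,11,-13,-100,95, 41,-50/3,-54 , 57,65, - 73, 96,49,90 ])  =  [ - 100, -73, - 57, - 54, - 50/3, - 13 , 11,49/2, 30, 41,44,49 , 57,60,65,90, 95, 96]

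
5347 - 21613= - 16266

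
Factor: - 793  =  -13^1*61^1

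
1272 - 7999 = -6727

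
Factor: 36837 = 3^2*4093^1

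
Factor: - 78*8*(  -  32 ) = 2^9*3^1*13^1 = 19968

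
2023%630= 133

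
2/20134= 1/10067 = 0.00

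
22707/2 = 11353+1/2 = 11353.50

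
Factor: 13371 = 3^1*4457^1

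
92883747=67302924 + 25580823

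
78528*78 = 6125184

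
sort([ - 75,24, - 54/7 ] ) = [-75,-54/7 , 24]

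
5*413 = 2065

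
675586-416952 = 258634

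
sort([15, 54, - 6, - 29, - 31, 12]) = [ - 31, - 29, - 6, 12,15,54] 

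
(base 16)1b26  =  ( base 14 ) 2766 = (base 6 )52102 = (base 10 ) 6950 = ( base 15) 20D5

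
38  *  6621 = 251598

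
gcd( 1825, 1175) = 25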